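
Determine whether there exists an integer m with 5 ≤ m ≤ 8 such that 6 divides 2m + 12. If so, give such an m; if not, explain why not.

At m = 6 we get 2·6 + 12 = 24, and 24 = 6·4.

m = 6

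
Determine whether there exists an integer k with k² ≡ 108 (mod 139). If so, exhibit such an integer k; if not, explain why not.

139 is prime, so by Euler's criterion 108 is a square mod 139 iff 108^((139−1)/2) = 108^69 ≡ 1 (mod 139).
Squaring successively (mod 139): 108^2 = 11664 ≡ 127; 108^4 ≡ 127² = 16129 ≡ 5; 108^8 ≡ 5² = 25 ≡ 25; 108^16 ≡ 25² = 625 ≡ 69; 108^32 ≡ 69² = 4761 ≡ 35; 108^64 ≡ 35² = 1225 ≡ 113.
Since 69 = 64 + 4 + 1, 108^69 ≡ 113 · 5 · 108; multiplying out mod 139: 113·5 = 565 ≡ 9, then 9·108 = 972 ≡ 138. Thus 108^69 ≡ 138 ≡ −1 (mod 139).
By Euler's criterion 108 is a quadratic non-residue mod 139: no k satisfies k² ≡ 108 (mod 139).

No, no such integer exists.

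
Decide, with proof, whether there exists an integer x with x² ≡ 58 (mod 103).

x = 26

Take x = 26. Then 26² = 676 = 6·103 + 58, so 26² ≡ 58 (mod 103).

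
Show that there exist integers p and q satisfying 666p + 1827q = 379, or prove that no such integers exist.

Both 666 and 1827 are divisible by gcd(666, 1827) = 9, hence so is any combination 666p + 1827q.
But 379 is not a multiple of 9 (it leaves remainder 1).
Therefore 666p + 1827q = 379 has no solution in integers.

There are no such integers.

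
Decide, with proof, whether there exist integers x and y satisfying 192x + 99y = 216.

gcd(192, 99) = 3, and 3 divides 216, so integer solutions exist.
Dividing through by 3 reduces the equation to 64x + 33y = 72.
Euclidean algorithm: 64 = 1·33 + 31, 33 = 1·31 + 2, 31 = 15·2 + 1, 2 = 2·1 + 0.
Working back up the chain: 1 = 31 − 15·2 = 31 − 15·(33 − 1·31) = −15·33 + 16·31 = −15·33 + 16·(64 − 1·33) = 16·64 − 31·33. So 64·16 + 33·(-31) = 1.
Times 72: 64·1152 + 33·(-2232) = 72, so (1152, -2232) solves it.
Shifting by a multiple of (33, −64) keeps it a solution: x = 1152 − 34·33 = 30, y = -2232 + 34·64 = -56.
Check: 192·30 + 99·(-56) = 5760 − 5544 = 216. ✓

x = 30, y = -56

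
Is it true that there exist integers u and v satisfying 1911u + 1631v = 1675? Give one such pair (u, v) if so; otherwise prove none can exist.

There are no such integers.

gcd(1911, 1631) = 7, so every integer of the form 1911u + 1631v is a multiple of 7.
However 1675 leaves remainder 2 on division by 7.
So the equation is unsolvable over ℤ.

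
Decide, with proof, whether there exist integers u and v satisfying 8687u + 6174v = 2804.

No such integers exist.

gcd(8687, 6174) = 7, so every integer of the form 8687u + 6174v is a multiple of 7.
But 2804 is not a multiple of 7 (it leaves remainder 4).
Hence no integers u, v satisfy the equation.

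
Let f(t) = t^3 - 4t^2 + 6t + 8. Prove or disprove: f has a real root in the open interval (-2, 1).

Such a root exists.

f(-2) = -28 and f(1) = 11, which have opposite signs.
f is continuous everywhere (it is a polynomial), in particular on [-2, 1].
By the Intermediate Value Theorem f must vanish at some point of (-2, 1).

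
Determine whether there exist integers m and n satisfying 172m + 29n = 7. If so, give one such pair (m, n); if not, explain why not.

Since gcd(172, 29) = 1, every integer is an integer combination of 172 and 29.
Run the Euclidean algorithm on 172 and 29: 172 = 5·29 + 27, 29 = 1·27 + 2, 27 = 13·2 + 1, 2 = 2·1 + 0.
Unwinding: 1 = 27 − 13·2 = 27 − 13·(29 − 1·27) = −13·29 + 14·27 = −13·29 + 14·(172 − 5·29) = 14·172 − 83·29, i.e. 172·14 + 29·(-83) = 1.
Times 7: 172·98 + 29·(-581) = 7, so (98, -581) solves it.
Shifting by a multiple of (29, −172) keeps it a solution: m = 98 − 3·29 = 11, n = -581 + 3·172 = -65.
Check: 172·11 + 29·(-65) = 1892 − 1885 = 7. ✓

m = 11, n = -65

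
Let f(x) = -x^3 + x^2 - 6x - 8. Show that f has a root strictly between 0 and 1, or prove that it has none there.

f(0) = -8 and f(1) = -14, both negative.
f'(x) = -3x^2 + 2x - 6 has discriminant 2² − 4·(-3)·(-6) = -68 < 0, so f' has no real roots and is negative for every real x.
Hence f is strictly decreasing on ℝ, and in particular on [0, 1]. A strictly monotone function with same-sign endpoint values stays negative on the whole interval, so f has no zero in (0, 1).

No such root exists.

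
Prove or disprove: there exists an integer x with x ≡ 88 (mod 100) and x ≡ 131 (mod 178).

Both moduli are multiples of 2 = gcd(100, 178), so any solution would satisfy x ≡ 88 and x ≡ 131 modulo 2 simultaneously.
However 88 ≡ 0 and 131 ≡ 1 (mod 2), and 0 ≠ 1.
Therefore no such x exists.

There is no such integer.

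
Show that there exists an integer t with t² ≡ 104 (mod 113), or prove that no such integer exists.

Take t = 68. Then 68² = 4624 = 40·113 + 104, so 68² ≡ 104 (mod 113).

t = 68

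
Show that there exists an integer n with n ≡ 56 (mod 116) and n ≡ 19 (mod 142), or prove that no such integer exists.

There is no such integer.

gcd(116, 142) = 2. If n ≡ 56 (mod 116) and n ≡ 19 (mod 142), then n ≡ 56 (mod 2) and n ≡ 19 (mod 2).
However 56 ≡ 0 and 19 ≡ 1 (mod 2), and 0 ≠ 1.
So no integer satisfies both congruences.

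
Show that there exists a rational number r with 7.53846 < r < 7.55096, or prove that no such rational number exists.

r = 83/11

Multiplying by 11: 11·7.53846 = 82.92306 and 11·7.55096 = 83.06056, so the integer 83 lies strictly between them.
Hence 83/11 is a rational number with 7.53846 < 83/11 < 7.55096.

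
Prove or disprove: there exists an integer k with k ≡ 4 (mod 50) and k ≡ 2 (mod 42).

k = 254

The moduli are not coprime: gcd(50, 42) = 2. Compatibility requires 2 ∣ (2 − 4) = -2, which holds, so solutions exist.
List candidates k ≡ 4 (mod 50): 4, 54, 104, 154, 204, 254. Modulo 42 these are 4, 12, 20, 28, 36, 2; 254 gives 2 as required.
Indeed 254 ≡ 4 (mod 50) and 254 ≡ 2 (mod 42).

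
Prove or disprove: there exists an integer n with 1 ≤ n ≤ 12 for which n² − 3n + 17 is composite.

n = 2

At n = 2: 2² − 3·2 + 17 = 15 = 3·5, which is composite.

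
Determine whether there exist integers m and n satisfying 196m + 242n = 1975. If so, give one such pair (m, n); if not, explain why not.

Any value of 196m + 242n is a multiple of gcd(196, 242) = 2.
However 1975 leaves remainder 1 on division by 2.
Therefore 196m + 242n = 1975 has no solution in integers.

No such integers exist.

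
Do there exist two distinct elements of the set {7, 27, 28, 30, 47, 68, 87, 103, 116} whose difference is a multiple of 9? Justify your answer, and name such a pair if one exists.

Two integers differ by a multiple of 9 exactly when they have the same residue mod 9. The residues are 7↦7, 27↦0, 28↦1, 30↦3, 47↦2, 68↦5, 87↦6, 103↦4, 116↦8.
These 9 residues are pairwise different, hence no difference of two elements is divisible by 9.

No, no such pair exists.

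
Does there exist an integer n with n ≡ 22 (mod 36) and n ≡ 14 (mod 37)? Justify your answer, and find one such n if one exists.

The moduli 36 and 37 are coprime, so by the Chinese Remainder Theorem a unique solution modulo 1332 exists.
Any solution of the first congruence is n = 22 + 36t; substituting into the second, 36t ≡ 14 − 22 ≡ 29 (mod 37).
To invert 36 modulo 37: 37 = 1·36 + 1, 36 = 36·1 + 0, and unwinding, 1 = 37 − 1·36. Thus 36⁻¹ ≡ -1 ≡ 36 (mod 37).
Multiplying by 36: t ≡ 36·29 = 1044 ≡ 8 (mod 37).
With t = 8: n = 22 + 36·8 = 310.
Check: 310 mod 36 = 22, 310 mod 37 = 14. ✓

n = 310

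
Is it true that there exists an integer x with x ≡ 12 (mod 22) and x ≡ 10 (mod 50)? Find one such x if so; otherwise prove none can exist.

x = 210

gcd(22, 50) = 2. A simultaneous solution exists iff 12 ≡ 10 (mod 2); here 12 mod 2 = 0 = 10 mod 2, so it does.
Put x = 12 + 22t, so we need 22t ≡ 48 (mod 50), equivalently (divide by 2) 11t ≡ 24 (mod 25).
To invert 11 modulo 25: 25 = 2·11 + 3, 11 = 3·3 + 2, 3 = 1·2 + 1, 2 = 2·1 + 0, and unwinding, 1 = 3 − 1·2 = 3 − (11 − 3·3) = −11 + 4·3 = −11 + 4·(25 − 2·11) = 4·25 − 9·11. Thus 11⁻¹ ≡ -9 ≡ 16 (mod 25).
Therefore t ≡ 16·24 = 384 ≡ 9 (mod 25).
Then x = 12 + 22·9 = 210.
Indeed 210 ≡ 12 (mod 22) and 210 ≡ 10 (mod 50).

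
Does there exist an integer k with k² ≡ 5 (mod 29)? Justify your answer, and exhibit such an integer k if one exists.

k = 11

Take k = 11. Then 11² = 121 = 4·29 + 5, so 11² ≡ 5 (mod 29).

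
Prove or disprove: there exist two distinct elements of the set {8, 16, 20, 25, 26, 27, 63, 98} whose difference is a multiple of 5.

Reduce each element mod 5: 8↦3, 16↦1, 20↦0, 25↦0, 26↦1, 27↦2, 63↦3, 98↦3. The residue 3 repeats (at 8 and 63), and 63 − 8 = 55 = 11·5.

The pair (8, 63) works.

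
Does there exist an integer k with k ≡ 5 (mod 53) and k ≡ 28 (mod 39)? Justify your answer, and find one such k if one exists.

The moduli 53 and 39 are coprime, so by the Chinese Remainder Theorem a unique solution modulo 2067 exists.
Any solution of the first congruence is k = 5 + 53t; substituting into the second, 53t ≡ 28 − 5 ≡ 23 (mod 39).
53 ≡ 14 (mod 39), so this reads 14t ≡ 23 (mod 39). Since 14·14 = 196 = 5·39 + 1, the inverse of 14 mod 39 is 14.
Therefore t ≡ 14·23 = 322 ≡ 10 (mod 39).
With t = 10: k = 5 + 53·10 = 535.
Check: 535 mod 53 = 5, 535 mod 39 = 28. ✓

k = 535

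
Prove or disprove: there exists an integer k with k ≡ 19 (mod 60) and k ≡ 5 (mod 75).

There is no such integer.

Reduce both congruences modulo 15, which divides 60 and 75: they say k ≡ 19 (mod 15) and k ≡ 5 (mod 15).
However 19 ≡ 4 and 5 ≡ 5 (mod 15), and 4 ≠ 5.
Hence the system has no solution.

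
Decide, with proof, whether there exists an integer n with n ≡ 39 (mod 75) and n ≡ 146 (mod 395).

gcd(75, 395) = 5. If n ≡ 39 (mod 75) and n ≡ 146 (mod 395), then n ≡ 39 (mod 5) and n ≡ 146 (mod 5).
But 39 mod 5 = 4 while 146 mod 5 = 1, a contradiction.
Hence the system has no solution.

No, no such integer exists.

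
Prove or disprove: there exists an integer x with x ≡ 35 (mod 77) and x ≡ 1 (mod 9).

The moduli 77 and 9 are coprime, so by the Chinese Remainder Theorem a unique solution modulo 693 exists.
Write x = 35 + 77t and require 35 + 77t ≡ 1 (mod 9), i.e. 77t ≡ 2 (mod 9).
77 ≡ 5 (mod 9), so this reads 5t ≡ 2 (mod 9). Since 5·2 = 10 = 1·9 + 1, the inverse of 5 mod 9 is 2.
Multiplying by 2: t ≡ 2·2 = 4 (mod 9).
With t = 4: x = 35 + 77·4 = 343.
Check: 343 mod 77 = 35, 343 mod 9 = 1. ✓

x = 343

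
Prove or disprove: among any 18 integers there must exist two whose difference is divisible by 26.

Consider the 18 integers 118, 119, …, 135. They lie in distinct residue classes modulo 26, since 18 ≤ 26.
The differences between them range over 1, …, 17, none of which is divisible by 26.

No, the set {118, 119, 120, 121, 122, 123, 124, 125, 126, 127, 128, 129, 130, 131, 132, 133, 134, 135} is a counterexample.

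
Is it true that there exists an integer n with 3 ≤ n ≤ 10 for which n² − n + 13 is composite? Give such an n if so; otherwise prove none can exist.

At n = 7: 7² − 7 + 13 = 55 = 5·11, which is composite.

n = 7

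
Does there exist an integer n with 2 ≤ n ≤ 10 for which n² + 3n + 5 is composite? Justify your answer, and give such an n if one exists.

At n = 5: 5² + 3·5 + 5 = 45 = 3·15, which is composite.

n = 5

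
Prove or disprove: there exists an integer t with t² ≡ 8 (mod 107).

No such integer exists.

107 is prime, so by Euler's criterion 8 is a square mod 107 iff 8^((107−1)/2) = 8^53 ≡ 1 (mod 107).
Squaring successively (mod 107): 8^2 = 64 ≡ 64; 8^4 ≡ 64² = 4096 ≡ 30; 8^8 ≡ 30² = 900 ≡ 44; 8^16 ≡ 44² = 1936 ≡ 10; 8^32 ≡ 10² = 100 ≡ 100.
Since 53 = 32 + 16 + 4 + 1, 8^53 ≡ 100 · 10 · 30 · 8; multiplying out mod 107: 100·10 = 1000 ≡ 37, then 37·30 = 1110 ≡ 40, then 40·8 = 320 ≡ 106. Thus 8^53 ≡ 106 ≡ −1 (mod 107).
The value −1 means 8 is a non-residue modulo 107, so t² ≡ 8 (mod 107) is impossible.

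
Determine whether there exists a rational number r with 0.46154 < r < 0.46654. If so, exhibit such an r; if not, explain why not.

r = 13/28

Look for a denominator N such that an integer falls strictly between N·0.46154 and N·0.46654. N = 28 works: 28·0.46154 = 12.92312 < 13 < 13.06312 = 28·0.46654.
Hence 13/28 is a rational number with 0.46154 < 13/28 < 0.46654.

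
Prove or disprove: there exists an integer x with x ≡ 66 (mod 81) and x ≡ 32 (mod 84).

No such integer exists.

gcd(81, 84) = 3. If x ≡ 66 (mod 81) and x ≡ 32 (mod 84), then x ≡ 66 (mod 3) and x ≡ 32 (mod 3).
These are incompatible: 66 − 32 = 34 is not divisible by 3.
So no integer satisfies both congruences.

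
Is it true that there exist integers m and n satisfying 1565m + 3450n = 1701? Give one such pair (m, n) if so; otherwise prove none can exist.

Both 1565 and 3450 are divisible by gcd(1565, 3450) = 5, hence so is any combination 1565m + 3450n.
But 1701 is not a multiple of 5 (it leaves remainder 1).
Therefore 1565m + 3450n = 1701 has no solution in integers.

No such integers exist.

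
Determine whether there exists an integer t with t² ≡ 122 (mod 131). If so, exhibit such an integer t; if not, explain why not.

There is no such integer.

131 is prime, so by Euler's criterion 122 is a square mod 131 iff 122^((131−1)/2) = 122^65 ≡ 1 (mod 131).
Repeated squaring mod 131: 122^2 = 14884 ≡ 81; 122^4 ≡ 81² = 6561 ≡ 11; 122^8 ≡ 11² = 121 ≡ 121; 122^16 ≡ 121² = 14641 ≡ 100; 122^32 ≡ 100² = 10000 ≡ 44; 122^64 ≡ 44² = 1936 ≡ 102.
Since 65 = 64 + 1, 122^65 ≡ 102 · 122; multiplying out mod 131: 102·122 = 12444 ≡ 130. Thus 122^65 ≡ 130 ≡ −1 (mod 131).
The value −1 means 122 is a non-residue modulo 131, so t² ≡ 122 (mod 131) is impossible.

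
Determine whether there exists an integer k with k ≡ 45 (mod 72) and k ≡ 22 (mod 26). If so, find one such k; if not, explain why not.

There is no such integer.

gcd(72, 26) = 2. If k ≡ 45 (mod 72) and k ≡ 22 (mod 26), then k ≡ 45 (mod 2) and k ≡ 22 (mod 2).
These are incompatible: 45 − 22 = 23 is not divisible by 2.
Therefore no such k exists.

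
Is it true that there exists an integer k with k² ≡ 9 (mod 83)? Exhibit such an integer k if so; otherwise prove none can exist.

k = 80

Take k = 80. Then 80² = 6400 = 77·83 + 9, so 80² ≡ 9 (mod 83).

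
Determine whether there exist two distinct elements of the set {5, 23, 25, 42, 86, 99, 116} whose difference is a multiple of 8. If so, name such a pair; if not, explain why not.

Residues mod 8: 5↦5, 23↦7, 25↦1, 42↦2, 86↦6, 99↦3, 116↦4.
These 7 residues are pairwise different, hence no difference of two elements is divisible by 8.

There is no such pair.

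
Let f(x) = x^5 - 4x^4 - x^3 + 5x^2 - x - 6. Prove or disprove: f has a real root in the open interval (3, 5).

f(3) = -72 and f(5) = 614, which have opposite signs.
f is continuous everywhere (it is a polynomial), in particular on [3, 5].
By the Intermediate Value Theorem f must vanish at some point of (3, 5).

Such a root exists.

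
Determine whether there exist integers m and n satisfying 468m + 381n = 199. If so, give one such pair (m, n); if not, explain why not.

Any value of 468m + 381n is a multiple of gcd(468, 381) = 3.
But 199 is not a multiple of 3 (it leaves remainder 1).
So the equation is unsolvable over ℤ.

There are no such integers.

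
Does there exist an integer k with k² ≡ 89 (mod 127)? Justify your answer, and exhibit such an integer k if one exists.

Apply Euler's criterion with the prime 127: 89 is a quadratic residue iff 89^63 ≡ 1 (mod 127), and a non-residue iff it is ≡ −1.
Repeated squaring mod 127: 89^2 = 7921 ≡ 47; 89^4 ≡ 47² = 2209 ≡ 50; 89^8 ≡ 50² = 2500 ≡ 87; 89^16 ≡ 87² = 7569 ≡ 76; 89^32 ≡ 76² = 5776 ≡ 61.
Since 63 = 32 + 16 + 8 + 4 + 2 + 1, 89^63 ≡ 61 · 76 · 87 · 50 · 47 · 89; multiplying out mod 127: 61·76 = 4636 ≡ 64, then 64·87 = 5568 ≡ 107, then 107·50 = 5350 ≡ 16, then 16·47 = 752 ≡ 117, then 117·89 = 10413 ≡ 126. Thus 89^63 ≡ 126 ≡ −1 (mod 127).
By Euler's criterion 89 is a quadratic non-residue mod 127: no k satisfies k² ≡ 89 (mod 127).

There is no such integer.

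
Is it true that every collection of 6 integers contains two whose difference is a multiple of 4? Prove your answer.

Yes, this is always true.

Each integer lies in one of the 4 residue classes modulo 4.
Since 6 > 4, two of the 6 integers must share a residue class by the pigeonhole principle; call them a and b.
Then a ≡ b (mod 4), i.e. 4 ∣ (a − b).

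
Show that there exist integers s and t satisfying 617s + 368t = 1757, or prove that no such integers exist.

Since gcd(617, 368) = 1, every integer is an integer combination of 617 and 368.
Run the Euclidean algorithm on 617 and 368: 617 = 1·368 + 249, 368 = 1·249 + 119, 249 = 2·119 + 11, 119 = 10·11 + 9, 11 = 1·9 + 2, 9 = 4·2 + 1, 2 = 2·1 + 0.
Unwinding: 1 = 9 − 4·2 = 9 − 4·(11 − 1·9) = −4·11 + 5·9 = −4·11 + 5·(119 − 10·11) = 5·119 − 54·11 = 5·119 − 54·(249 − 2·119) = −54·249 + 113·119 = −54·249 + 113·(368 − 1·249) = 113·368 − 167·249 = 113·368 − 167·(617 − 1·368) = −167·617 + 280·368, i.e. 617·(-167) + 368·280 = 1.
Multiplying through by 1757: s = (-167)·1757 = -293419, t = 280·1757 = 491960 is a solution.
Shifting by a multiple of (368, −617) keeps it a solution: s = -293419 + 798·368 = 245, t = 491960 − 798·617 = -406.
Indeed 617·245 + 368·(-406) = 151165 − 149408 = 1757.

s = 245, t = -406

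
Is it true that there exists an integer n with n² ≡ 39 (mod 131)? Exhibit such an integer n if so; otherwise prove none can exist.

n = 68

Take n = 68. Then 68² = 4624 = 35·131 + 39, so 68² ≡ 39 (mod 131).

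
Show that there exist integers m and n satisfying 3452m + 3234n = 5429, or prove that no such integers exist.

Both 3452 and 3234 are divisible by gcd(3452, 3234) = 2, hence so is any combination 3452m + 3234n.
But 5429 is not a multiple of 2 (it leaves remainder 1).
So the equation is unsolvable over ℤ.

There are no such integers.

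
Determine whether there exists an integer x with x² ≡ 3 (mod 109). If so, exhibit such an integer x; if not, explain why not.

Take x = 49. Then 49² = 2401 = 22·109 + 3, so 49² ≡ 3 (mod 109).

x = 49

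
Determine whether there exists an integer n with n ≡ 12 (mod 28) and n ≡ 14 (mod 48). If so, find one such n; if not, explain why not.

Both moduli are multiples of 4 = gcd(28, 48), so any solution would satisfy n ≡ 12 and n ≡ 14 modulo 4 simultaneously.
These are incompatible: 12 − 14 = -2 is not divisible by 4.
Therefore no such n exists.

There is no such integer.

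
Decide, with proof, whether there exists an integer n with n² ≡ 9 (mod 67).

Take n = 3. Then 3² = 9, and since 0 ≤ 9 < 67 this is already reduced: 3² ≡ 9 (mod 67).

n = 3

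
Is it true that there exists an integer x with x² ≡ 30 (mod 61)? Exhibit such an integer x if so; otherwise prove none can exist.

No such integer exists.

Apply Euler's criterion with the prime 61: 30 is a quadratic residue iff 30^30 ≡ 1 (mod 61), and a non-residue iff it is ≡ −1.
Squaring successively (mod 61): 30^2 = 900 ≡ 46; 30^4 ≡ 46² = 2116 ≡ 42; 30^8 ≡ 42² = 1764 ≡ 56; 30^16 ≡ 56² = 3136 ≡ 25.
Since 30 = 16 + 8 + 4 + 2, 30^30 ≡ 25 · 56 · 42 · 46; multiplying out mod 61: 25·56 = 1400 ≡ 58, then 58·42 = 2436 ≡ 57, then 57·46 = 2622 ≡ 60. Thus 30^30 ≡ 60 ≡ −1 (mod 61).
By Euler's criterion 30 is a quadratic non-residue mod 61: no x satisfies x² ≡ 30 (mod 61).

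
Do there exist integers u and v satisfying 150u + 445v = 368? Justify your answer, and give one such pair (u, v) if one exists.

Both 150 and 445 are divisible by gcd(150, 445) = 5, hence so is any combination 150u + 445v.
However 368 leaves remainder 3 on division by 5.
So the equation is unsolvable over ℤ.

There are no such integers.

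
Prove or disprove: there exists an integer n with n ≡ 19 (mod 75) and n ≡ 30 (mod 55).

There is no such integer.

Reduce both congruences modulo 5, which divides 75 and 55: they say n ≡ 19 (mod 5) and n ≡ 30 (mod 5).
However 19 ≡ 4 and 30 ≡ 0 (mod 5), and 4 ≠ 0.
So no integer satisfies both congruences.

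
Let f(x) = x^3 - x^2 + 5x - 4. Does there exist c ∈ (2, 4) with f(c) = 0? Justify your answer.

Evaluate at the endpoints: f(2) = 10, f(4) = 64 — same sign (positive).
f'(x) = 3x^2 - 2x + 5 has discriminant (-2)² − 4·3·5 = -56 < 0, so f' has no real roots and is positive for every real x.
So f is strictly increasing; between 2 and 4 its values lie between f(2) = 10 and f(4) = 64, all positive. Therefore f has no root in (2, 4).

No.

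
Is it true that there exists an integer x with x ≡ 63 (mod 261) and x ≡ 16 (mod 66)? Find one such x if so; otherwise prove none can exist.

gcd(261, 66) = 3. If x ≡ 63 (mod 261) and x ≡ 16 (mod 66), then x ≡ 63 (mod 3) and x ≡ 16 (mod 3).
But 63 mod 3 = 0 while 16 mod 3 = 1, a contradiction.
Therefore no such x exists.

There is no such integer.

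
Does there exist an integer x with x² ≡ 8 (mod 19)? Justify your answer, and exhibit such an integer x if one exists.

Since (19 − x)² ≡ x² (mod 19), it suffices to square x = 0, 1, …, 9: the residues are 0, 1, 4, 9, 16, 6, 17, 11, 7, 5.
The set of squares mod 19 is therefore {0, 1, 4, 5, 6, 7, 9, 11, 16, 17}, which does not contain 8.
Therefore x² ≡ 8 (mod 19) has no solution.

No such integer exists.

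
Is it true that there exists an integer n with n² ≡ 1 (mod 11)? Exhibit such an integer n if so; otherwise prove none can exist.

n = 1

Take n = 1. Then 1² = 1, and since 0 ≤ 1 < 11 this is already reduced: 1² ≡ 1 (mod 11).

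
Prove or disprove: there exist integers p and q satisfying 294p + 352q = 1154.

p = 59, q = -46

Since gcd(294, 352) = 2 and 1154 = 2·577, Bézout's identity guarantees a solution.
Dividing through by 2 reduces the equation to 147p + 176q = 577.
Euclidean algorithm: 176 = 1·147 + 29, 147 = 5·29 + 2, 29 = 14·2 + 1, 2 = 2·1 + 0.
Back-substituting, 1 = 29 − 14·2 = 29 − 14·(147 − 5·29) = −14·147 + 71·29 = −14·147 + 71·(176 − 1·147) = 71·176 − 85·147; that is, 147·(-85) + 176·71 = 1.
Times 577: 147·(-49045) + 176·40967 = 577, so (-49045, 40967) solves it.
Shifting by a multiple of (176, −147) keeps it a solution: p = -49045 + 279·176 = 59, q = 40967 − 279·147 = -46.
Indeed 294·59 + 352·(-46) = 17346 − 16192 = 1154.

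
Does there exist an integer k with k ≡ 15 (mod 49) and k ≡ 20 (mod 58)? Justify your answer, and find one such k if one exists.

k = 2514

gcd(49, 58) = 1, so the Chinese Remainder Theorem guarantees exactly one residue class mod 2842 satisfying both.
Any solution of the first congruence is k = 15 + 49t; substituting into the second, 49t ≡ 20 − 15 ≡ 5 (mod 58).
Since 49·45 = 2205 = 38·58 + 1, the inverse of 49 mod 58 is 45.
Therefore t ≡ 45·5 = 225 ≡ 51 (mod 58).
Taking t = 51 gives k = 15 + 49·51 = 2514.
Verify: 2514 = 51·49 + 15 and 2514 = 43·58 + 20. ✓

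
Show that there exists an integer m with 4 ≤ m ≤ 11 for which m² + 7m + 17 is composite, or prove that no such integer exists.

At m = 11: 11² + 7·11 + 17 = 215 = 5·43, which is composite.

m = 11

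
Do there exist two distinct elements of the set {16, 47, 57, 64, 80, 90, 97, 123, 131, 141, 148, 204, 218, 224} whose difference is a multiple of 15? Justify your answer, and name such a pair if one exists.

Residues mod 15: 16↦1, 47↦2, 57↦12, 64↦4, 80↦5, 90↦0, 97↦7, 123↦3, 131↦11, 141↦6, 148↦13, 204↦9, 218↦8, 224↦14.
No residue repeats among the 14 elements, so no pair has difference ≡ 0 (mod 15).

No such pair exists.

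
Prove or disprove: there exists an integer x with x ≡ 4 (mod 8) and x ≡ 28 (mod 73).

Since 8 and 73 share no common factor, CRT says the pair of congruences has a solution (unique mod 584).
Any solution of the first congruence is x = 4 + 8t; substituting into the second, 8t ≡ 28 − 4 ≡ 24 (mod 73).
To invert 8 modulo 73: 73 = 9·8 + 1, 8 = 8·1 + 0, and unwinding, 1 = 73 − 9·8. Thus 8⁻¹ ≡ -9 ≡ 64 (mod 73).
Therefore t ≡ 64·24 = 1536 ≡ 3 (mod 73).
With t = 3: x = 4 + 8·3 = 28.
Check: 28 mod 8 = 4, 28 mod 73 = 28. ✓

x = 28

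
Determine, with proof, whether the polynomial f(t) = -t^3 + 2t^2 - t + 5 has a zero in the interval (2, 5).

Yes, f has a root in the interval.

f(2) = 3 and f(5) = -75, which have opposite signs.
Since f is a polynomial it is continuous on [2, 5].
By the Intermediate Value Theorem, f takes the value 0 somewhere in the open interval.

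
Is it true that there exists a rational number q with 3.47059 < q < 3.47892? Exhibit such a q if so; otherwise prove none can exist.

Multiplying by 19: 19·3.47059 = 65.94121 and 19·3.47892 = 66.09948, so the integer 66 lies strictly between them.
Hence 66/19 is a rational number with 3.47059 < 66/19 < 3.47892.

q = 66/19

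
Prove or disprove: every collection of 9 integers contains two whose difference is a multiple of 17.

Take the 9 consecutive integers 72, 73, …, 80: their residues mod 17 are all distinct because 9 ≤ 17.
Any two of them differ by at most 8 < 17 and by at least 1, so no difference is a multiple of 17.

No, the set {72, 73, 74, 75, 76, 77, 78, 79, 80} is a counterexample.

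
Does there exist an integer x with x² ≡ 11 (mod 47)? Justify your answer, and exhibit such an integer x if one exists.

No such integer exists.

Apply Euler's criterion with the prime 47: 11 is a quadratic residue iff 11^23 ≡ 1 (mod 47), and a non-residue iff it is ≡ −1.
Repeated squaring mod 47: 11^2 = 121 ≡ 27; 11^4 ≡ 27² = 729 ≡ 24; 11^8 ≡ 24² = 576 ≡ 12; 11^16 ≡ 12² = 144 ≡ 3.
Since 23 = 16 + 4 + 2 + 1, 11^23 ≡ 3 · 24 · 27 · 11; multiplying out mod 47: 3·24 = 72 ≡ 25, then 25·27 = 675 ≡ 17, then 17·11 = 187 ≡ 46. Thus 11^23 ≡ 46 ≡ −1 (mod 47).
By Euler's criterion 11 is a quadratic non-residue mod 47: no x satisfies x² ≡ 11 (mod 47).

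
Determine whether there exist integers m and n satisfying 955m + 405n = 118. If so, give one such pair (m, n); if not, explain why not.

Both 955 and 405 are divisible by gcd(955, 405) = 5, hence so is any combination 955m + 405n.
But 118 is not a multiple of 5 (it leaves remainder 3).
So the equation is unsolvable over ℤ.

There are no such integers.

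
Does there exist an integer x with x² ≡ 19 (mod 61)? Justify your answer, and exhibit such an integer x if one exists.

x = 18

x = 18 works: 18² = 324, and 324 − 19 = 305 = 5·61.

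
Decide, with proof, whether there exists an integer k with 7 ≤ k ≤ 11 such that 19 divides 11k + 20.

There is no such integer k in that range.

The values of 11k + 20 for k = 7, 8, …, 11 are 97, 108, 119, 130, 141; reduced mod 19 these are 2, 13, 5, 16, 8.
The residue 0 does not occur, so no k in [7, 11] makes 11k + 20 a multiple of 19.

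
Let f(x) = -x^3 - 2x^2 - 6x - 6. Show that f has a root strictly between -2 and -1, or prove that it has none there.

Yes, f has a root in the interval.

f(-2) = 6 and f(-1) = -1, which have opposite signs.
Since f is a polynomial it is continuous on [-2, -1].
By the Intermediate Value Theorem f must vanish at some point of (-2, -1).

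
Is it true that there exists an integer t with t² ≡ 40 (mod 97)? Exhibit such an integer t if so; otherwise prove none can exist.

97 is prime, so by Euler's criterion 40 is a square mod 97 iff 40^((97−1)/2) = 40^48 ≡ 1 (mod 97).
Squaring successively (mod 97): 40^2 = 1600 ≡ 48; 40^4 ≡ 48² = 2304 ≡ 73; 40^8 ≡ 73² = 5329 ≡ 91; 40^16 ≡ 91² = 8281 ≡ 36; 40^32 ≡ 36² = 1296 ≡ 35.
Since 48 = 32 + 16, 40^48 ≡ 35 · 36; multiplying out mod 97: 35·36 = 1260 ≡ 96. Thus 40^48 ≡ 96 ≡ −1 (mod 97).
By Euler's criterion 40 is a quadratic non-residue mod 97: no t satisfies t² ≡ 40 (mod 97).

No, no such integer exists.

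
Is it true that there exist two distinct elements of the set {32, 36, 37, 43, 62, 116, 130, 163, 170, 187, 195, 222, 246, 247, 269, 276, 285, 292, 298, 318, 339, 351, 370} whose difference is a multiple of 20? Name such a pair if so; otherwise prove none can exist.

The pair (32, 292) works.

32 mod 20 = 12 and 292 mod 20 = 12, so 292 − 32 = 260 = 13·20.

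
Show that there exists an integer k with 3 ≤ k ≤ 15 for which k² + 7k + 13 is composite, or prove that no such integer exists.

At k = 4: 4² + 7·4 + 13 = 57 = 3·19, which is composite.

k = 4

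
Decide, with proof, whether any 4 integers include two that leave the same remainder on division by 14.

No, the set {2, 3, 4, 5} is a counterexample.

Consider the 4 integers 2, 3, 4, 5. They lie in distinct residue classes modulo 14, since 4 ≤ 14.
So no two of them leave the same remainder on division by 14; the claim fails for this set.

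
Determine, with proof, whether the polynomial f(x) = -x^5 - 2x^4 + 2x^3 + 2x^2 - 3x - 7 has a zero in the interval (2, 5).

The endpoint values f(2) = -53 and f(5) = -4097 are both negative. Claim: f(x) < 0 for every x in (2, 5).
Shift to the endpoint 2: with x = 2 + u (0 < u < 3), one computes f(2 + u) = -u^5 - 12u^4 - 54u^3 - 114u^2 - 115u - 53.
All 6 nonzero coefficients of this polynomial in u are negative; hence for u > 0 the value is a sum of negative terms (the constant -53 among them).
So f is strictly negative on (2, 5); no root exists in the interval.

f has no root in that interval.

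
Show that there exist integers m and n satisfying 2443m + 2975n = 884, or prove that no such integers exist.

There are no such integers.

Both 2443 and 2975 are divisible by gcd(2443, 2975) = 7, hence so is any combination 2443m + 2975n.
However 884 leaves remainder 2 on division by 7.
So the equation is unsolvable over ℤ.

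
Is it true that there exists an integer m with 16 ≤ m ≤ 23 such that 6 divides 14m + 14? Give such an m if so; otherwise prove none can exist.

m = 17

At m = 16 the value 238 is not a multiple of 6. At m = 17 we get 14·17 + 14 = 252, and 252 = 6·42.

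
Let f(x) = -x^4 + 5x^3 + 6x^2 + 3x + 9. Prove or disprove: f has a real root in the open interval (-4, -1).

Such a root exists.

f(-4) = -483 and f(-1) = 6, which have opposite signs.
f is continuous everywhere (it is a polynomial), in particular on [-4, -1].
By the Intermediate Value Theorem, f takes the value 0 somewhere in the open interval.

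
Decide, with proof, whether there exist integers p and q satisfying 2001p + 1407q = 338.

Any value of 2001p + 1407q is a multiple of gcd(2001, 1407) = 3.
But 338 is not a multiple of 3 (it leaves remainder 2).
Hence no integers p, q satisfy the equation.

No such integers exist.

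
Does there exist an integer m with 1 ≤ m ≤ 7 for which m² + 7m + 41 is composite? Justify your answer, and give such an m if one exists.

m = 1

At m = 1: 1² + 7·1 + 41 = 49 = 7·7, which is composite.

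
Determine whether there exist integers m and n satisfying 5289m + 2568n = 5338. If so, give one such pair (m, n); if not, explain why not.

gcd(5289, 2568) = 3, so every integer of the form 5289m + 2568n is a multiple of 3.
However 5338 leaves remainder 1 on division by 3.
So the equation is unsolvable over ℤ.

There are no such integers.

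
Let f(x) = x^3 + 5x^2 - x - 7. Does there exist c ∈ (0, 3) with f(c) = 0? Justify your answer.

Yes, such a c exists.

f(0) = -7 and f(3) = 62, which have opposite signs.
Since f is a polynomial it is continuous on [0, 3].
The Intermediate Value Theorem then guarantees some c ∈ (0, 3) with f(c) = 0.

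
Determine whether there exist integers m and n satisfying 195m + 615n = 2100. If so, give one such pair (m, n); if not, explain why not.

gcd(195, 615) = 15, and 15 divides 2100, so integer solutions exist.
Dividing through by 15 reduces the equation to 13m + 41n = 140.
Run the Euclidean algorithm on 41 and 13: 41 = 3·13 + 2, 13 = 6·2 + 1, 2 = 2·1 + 0.
Working back up the chain: 1 = 13 − 6·2 = 13 − 6·(41 − 3·13) = −6·41 + 19·13. So 13·19 + 41·(-6) = 1.
Multiplying through by 140: m = 19·140 = 2660, n = (-6)·140 = -840 is a solution.
Subtracting 64·41 from m and adding 64·13 to n gives the tidier solution (36, -8).
Check: 195·36 + 615·(-8) = 7020 − 4920 = 2100. ✓

m = 36, n = -8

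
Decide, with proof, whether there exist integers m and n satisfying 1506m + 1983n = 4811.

No, no such integers exist.

gcd(1506, 1983) = 3, so every integer of the form 1506m + 1983n is a multiple of 3.
But 4811 = 3·1603 + 2, so 3 ∤ 4811.
Therefore 1506m + 1983n = 4811 has no solution in integers.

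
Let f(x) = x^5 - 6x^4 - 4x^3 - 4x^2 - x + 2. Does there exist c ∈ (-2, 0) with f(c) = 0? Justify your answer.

Such a root exists.

f(-2) = -108 and f(0) = 2, which have opposite signs.
f is continuous everywhere (it is a polynomial), in particular on [-2, 0].
By the Intermediate Value Theorem f must vanish at some point of (-2, 0).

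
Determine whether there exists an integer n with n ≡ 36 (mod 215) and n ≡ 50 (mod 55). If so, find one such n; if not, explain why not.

Reduce both congruences modulo 5, which divides 215 and 55: they say n ≡ 36 (mod 5) and n ≡ 50 (mod 5).
These are incompatible: 36 − 50 = -14 is not divisible by 5.
Hence the system has no solution.

No, no such integer exists.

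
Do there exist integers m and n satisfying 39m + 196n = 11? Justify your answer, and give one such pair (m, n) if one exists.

Since gcd(39, 196) = 1, every integer is an integer combination of 39 and 196.
Euclidean algorithm: 196 = 5·39 + 1, 39 = 39·1 + 0.
Working back up the chain: 1 = 196 − 5·39. So 39·(-5) + 196·1 = 1.
Multiplying through by 11: m = (-5)·11 = -55, n = 1·11 = 11 is a solution.
Adding 1·196 to m and subtracting 1·39 from n gives the tidier solution (141, -28).
Indeed 39·141 + 196·(-28) = 5499 − 5488 = 11.

m = 141, n = -28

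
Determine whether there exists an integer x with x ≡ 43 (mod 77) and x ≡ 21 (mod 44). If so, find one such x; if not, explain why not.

The moduli are not coprime: gcd(77, 44) = 11. Compatibility requires 11 ∣ (21 − 43) = -22, which holds, so solutions exist.
The integers ≡ 43 (mod 77) are 43, 120, 197, …; their remainders mod 44 are 43, 32, 21, so x = 197 is the first that is ≡ 21 (mod 44).
Indeed 197 ≡ 43 (mod 77) and 197 ≡ 21 (mod 44).

x = 197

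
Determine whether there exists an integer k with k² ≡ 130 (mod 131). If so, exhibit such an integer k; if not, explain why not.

Apply Euler's criterion with the prime 131: 130 is a quadratic residue iff 130^65 ≡ 1 (mod 131), and a non-residue iff it is ≡ −1.
Squaring successively (mod 131): 130^2 = 16900 ≡ 1; 130^4 ≡ 1² = 1 ≡ 1; 130^8 ≡ 1² = 1 ≡ 1; 130^16 ≡ 1² = 1 ≡ 1; 130^32 ≡ 1² = 1 ≡ 1; 130^64 ≡ 1² = 1 ≡ 1.
Since 65 = 64 + 1, 130^65 ≡ 1 · 130; multiplying out mod 131: 1·130 = 130 ≡ 130. Thus 130^65 ≡ 130 ≡ −1 (mod 131).
By Euler's criterion 130 is a quadratic non-residue mod 131: no k satisfies k² ≡ 130 (mod 131).

No, no such integer exists.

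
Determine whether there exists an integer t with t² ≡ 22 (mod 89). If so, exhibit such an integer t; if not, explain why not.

t = 17 works: 17² = 289, and 289 − 22 = 267 = 3·89.

t = 17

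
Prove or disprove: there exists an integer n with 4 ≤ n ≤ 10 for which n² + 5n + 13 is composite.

At n = 4: 4² + 5·4 + 13 = 49 = 7·7, which is composite.

n = 4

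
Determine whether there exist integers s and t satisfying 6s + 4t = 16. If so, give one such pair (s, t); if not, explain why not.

s = 0, t = 4

gcd(6, 4) = 2, and 2 divides 16, so integer solutions exist.
Dividing through by 2 reduces the equation to 3s + 2t = 8.
Run the Euclidean algorithm on 3 and 2: 3 = 1·2 + 1, 2 = 2·1 + 0.
Back-substituting, 1 = 3 − 1·2; that is, 3·1 + 2·(-1) = 1.
Multiplying through by 8: s = 1·8 = 8, t = (-1)·8 = -8 is a solution.
The general solution is s = 8 + 2k, t = -8 − 3k; taking k = -4 gives the smaller pair s = 0, t = 4.
Indeed 6·0 + 4·4 = 0 + 16 = 16.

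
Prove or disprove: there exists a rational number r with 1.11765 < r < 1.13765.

Scale by 8: the interval becomes (8.94120, 9.10120), which contains the integer 9.
Dividing back, 1.11765 < 9/8 < 1.13765, and 9/8 is rational.

r = 9/8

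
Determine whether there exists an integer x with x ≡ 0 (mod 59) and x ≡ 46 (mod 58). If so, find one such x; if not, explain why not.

The moduli 59 and 58 are coprime, so by the Chinese Remainder Theorem a unique solution modulo 3422 exists.
Any solution of the first congruence is x = 0 + 59t; substituting into the second, 59t ≡ 46 − 0 ≡ 46 (mod 58).
59 ≡ 1 (mod 58), so this reads 1t ≡ 46 (mod 58). So t ≡ 46 (mod 58).
Taking t = 46 gives x = 0 + 59·46 = 2714.
Check: 2714 mod 59 = 0, 2714 mod 58 = 46. ✓

x = 2714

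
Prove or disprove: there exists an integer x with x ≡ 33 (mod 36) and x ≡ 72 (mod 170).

Reduce both congruences modulo 2, which divides 36 and 170: they say x ≡ 33 (mod 2) and x ≡ 72 (mod 2).
However 33 ≡ 1 and 72 ≡ 0 (mod 2), and 1 ≠ 0.
Hence the system has no solution.

No such integer exists.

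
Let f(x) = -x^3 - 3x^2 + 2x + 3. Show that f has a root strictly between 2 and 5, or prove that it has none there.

The endpoint values f(2) = -13 and f(5) = -187 are both negative. Claim: f(x) < 0 for every x in (2, 5).
Shift to the endpoint 2: with x = 2 + u (0 < u < 3), one computes f(2 + u) = -u^3 - 9u^2 - 22u - 13.
All 4 nonzero coefficients of this polynomial in u are negative; hence for u > 0 the value is a sum of negative terms (the constant -13 among them).
Therefore f(x) < 0 throughout (2, 5), and f has no zero there.

No such root exists.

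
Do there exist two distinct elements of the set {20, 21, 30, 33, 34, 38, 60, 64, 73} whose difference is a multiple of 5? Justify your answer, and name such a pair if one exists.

20 mod 5 = 0 and 30 mod 5 = 0, so 30 − 20 = 10 = 2·5.

20 and 30 are such a pair.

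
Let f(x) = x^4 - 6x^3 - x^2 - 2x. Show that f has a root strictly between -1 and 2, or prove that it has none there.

f(-1) = 8 and f(2) = -40, which have opposite signs.
f is continuous everywhere (it is a polynomial), in particular on [-1, 2].
By the Intermediate Value Theorem, f takes the value 0 somewhere in the open interval.

Such a root exists.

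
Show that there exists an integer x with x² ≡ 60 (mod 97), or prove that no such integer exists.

97 is prime, so by Euler's criterion 60 is a square mod 97 iff 60^((97−1)/2) = 60^48 ≡ 1 (mod 97).
Repeated squaring mod 97: 60^2 = 3600 ≡ 11; 60^4 ≡ 11² = 121 ≡ 24; 60^8 ≡ 24² = 576 ≡ 91; 60^16 ≡ 91² = 8281 ≡ 36; 60^32 ≡ 36² = 1296 ≡ 35.
Since 48 = 32 + 16, 60^48 ≡ 35 · 36; multiplying out mod 97: 35·36 = 1260 ≡ 96. Thus 60^48 ≡ 96 ≡ −1 (mod 97).
By Euler's criterion 60 is a quadratic non-residue mod 97: no x satisfies x² ≡ 60 (mod 97).

No such integer exists.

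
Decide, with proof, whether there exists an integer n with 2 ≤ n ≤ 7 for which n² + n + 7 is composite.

At n = 4: 4² + 4 + 7 = 27 = 3·9, which is composite.

n = 4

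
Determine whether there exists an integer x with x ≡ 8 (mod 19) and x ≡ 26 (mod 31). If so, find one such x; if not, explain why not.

x = 274

gcd(19, 31) = 1, so the Chinese Remainder Theorem guarantees exactly one residue class mod 589 satisfying both.
Write x = 8 + 19t and require 8 + 19t ≡ 26 (mod 31), i.e. 19t ≡ 18 (mod 31).
Note 19·18 = 342 ≡ 1 (mod 31) (as 342 − 1 = 11·31), so 19⁻¹ ≡ 18.
Therefore t ≡ 18·18 = 324 ≡ 14 (mod 31).
With t = 14: x = 8 + 19·14 = 274.
Indeed 274 ≡ 8 (mod 19) and 274 ≡ 26 (mod 31).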